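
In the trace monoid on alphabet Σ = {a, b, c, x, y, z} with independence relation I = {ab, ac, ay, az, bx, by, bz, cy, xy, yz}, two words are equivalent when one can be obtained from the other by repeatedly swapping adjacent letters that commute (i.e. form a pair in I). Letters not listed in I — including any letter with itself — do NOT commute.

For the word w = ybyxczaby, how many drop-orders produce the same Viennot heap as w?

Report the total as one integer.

1512

piece 0:y — minimal
piece 1:b — minimal
piece 2:y rests on {0:y}
piece 3:x — minimal
piece 4:c rests on {1:b, 3:x}
piece 5:z rests on {4:c}
piece 6:a rests on {3:x}
piece 7:b rests on {4:c}
piece 8:y rests on {2:y}
minimal pieces: {0:y, 1:b, 3:x}
ways to finish when only these pieces remain (= sum over removing one remaining piece with nothing left below it):
  1 left: {5}→1  {6}→1  {7}→1  {8}→1
  2 left: {2,8}→1  {5,6}→2  {5,7}→2  {5,8}→2  {6,7}→2  {6,8}→2  {7,8}→2
  3 left: {0,2,8}→1  {2,5,8}→3  {2,6,8}→3  {2,7,8}→3  {4,5,7}→2  {5,6,7}→6  {5,6,8}→6  {5,7,8}→6  {6,7,8}→6
  4 left: {0,2,5,8}→4  {0,2,6,8}→4  {0,2,7,8}→4  {1,4,5,7}→2  {2,5,6,8}→12  {2,5,7,8}→12  {2,6,7,8}→12  {4,5,6,7}→8  {4,5,7,8}→8  {5,6,7,8}→24
  5 left: {0,2,5,6,8}→20  {0,2,5,7,8}→20  {0,2,6,7,8}→20  {1,4,5,6,7}→10  {1,4,5,7,8}→10  {2,4,5,7,8}→20  {2,5,6,7,8}→60  {3,4,5,6,7}→8  {4,5,6,7,8}→40
  6 left: {0,2,4,5,7,8}→40  {0,2,5,6,7,8}→120  {1,2,4,5,7,8}→30  {1,3,4,5,6,7}→18  {1,4,5,6,7,8}→60  {2,4,5,6,7,8}→120  {3,4,5,6,7,8}→48
  7 left: {0,1,2,4,5,7,8}→70  {0,2,4,5,6,7,8}→280  {1,2,4,5,6,7,8}→210  {1,3,4,5,6,7,8}→126  {2,3,4,5,6,7,8}→168
  placing 0:y first → 504 extensions
  placing 1:b first → 448 extensions
  placing 3:x first → 560 extensions
total linear extensions = 1512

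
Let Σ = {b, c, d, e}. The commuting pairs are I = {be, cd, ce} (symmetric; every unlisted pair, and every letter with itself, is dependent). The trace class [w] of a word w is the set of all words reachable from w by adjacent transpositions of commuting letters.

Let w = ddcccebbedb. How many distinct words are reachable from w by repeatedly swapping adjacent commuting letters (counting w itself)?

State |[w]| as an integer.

drop 0:d onto floor
drop 1:d onto {0:d}
drop 2:c onto floor
drop 3:c onto {2:c}
drop 4:c onto {3:c}
drop 5:e onto {1:d}
drop 6:b onto {1:d, 4:c}
drop 7:b onto {6:b}
drop 8:e onto {5:e}
drop 9:d onto {7:b, 8:e}
drop 10:b onto {9:d}
ground layer = {0:d, 2:c}
drop-orders for the pieces not yet dropped (sum over which currently-grounded one goes next):
  1 to go: {10} 1
  2 to go: {9,10} 1
  3 to go: {7,9,10} 1  {8,9,10} 1
  4 to go: {5,8,9,10} 1  {6,7,9,10} 1  {7,8,9,10} 2
  5 to go: {4,6,7,9,10} 1  {5,7,8,9,10} 3  {6,7,8,9,10} 3
  6 to go: {3,4,6,7,9,10} 1  {4,6,7,8,9,10} 4  {5,6,7,8,9,10} 6
  7 to go: {1,5,6,7,8,9,10} 6  {2,3,4,6,7,9,10} 1  {3,4,6,7,8,9,10} 5  {4,5,6,7,8,9,10} 10
  8 to go: {0,1,5,6,7,8,9,10} 6  {1,4,5,6,7,8,9,10} 16  {2,3,4,6,7,8,9,10} 6  {3,4,5,6,7,8,9,10} 15
  9 to go: {0,1,4,5,6,7,8,9,10} 22  {1,3,4,5,6,7,8,9,10} 31  {2,3,4,5,6,7,8,9,10} 21
  if 0:d drops first: 52 orders
  if 2:c drops first: 53 orders
heap linearizations: 105

105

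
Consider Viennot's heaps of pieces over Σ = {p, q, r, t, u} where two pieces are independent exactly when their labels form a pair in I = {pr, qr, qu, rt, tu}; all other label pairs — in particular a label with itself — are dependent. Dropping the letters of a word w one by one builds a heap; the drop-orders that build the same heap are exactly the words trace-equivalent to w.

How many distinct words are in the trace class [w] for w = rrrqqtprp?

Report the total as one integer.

drop 0:r onto floor
drop 1:r onto {0:r}
drop 2:r onto {1:r}
drop 3:q onto floor
drop 4:q onto {3:q}
drop 5:t onto {4:q}
drop 6:p onto {5:t}
drop 7:r onto {2:r}
drop 8:p onto {6:p}
ground layer = {0:r, 3:q}
drop-orders for the pieces not yet dropped (sum over which currently-grounded one goes next):
  1 to go: {7} 1  {8} 1
  2 to go: {2,7} 1  {6,8} 1  {7,8} 2
  3 to go: {1,2,7} 1  {2,7,8} 3  {5,6,8} 1  {6,7,8} 3
  4 to go: {0,1,2,7} 1  {1,2,7,8} 4  {2,6,7,8} 6  {4,5,6,8} 1  {5,6,7,8} 4
  5 to go: {0,1,2,7,8} 5  {1,2,6,7,8} 10  {2,5,6,7,8} 10  {3,4,5,6,8} 1  {4,5,6,7,8} 5
  6 to go: {0,1,2,6,7,8} 15  {1,2,5,6,7,8} 20  {2,4,5,6,7,8} 15  {3,4,5,6,7,8} 6
  7 to go: {0,1,2,5,6,7,8} 35  {1,2,4,5,6,7,8} 35  {2,3,4,5,6,7,8} 21
  if 0:r drops first: 56 orders
  if 3:q drops first: 70 orders
heap linearizations: 126

126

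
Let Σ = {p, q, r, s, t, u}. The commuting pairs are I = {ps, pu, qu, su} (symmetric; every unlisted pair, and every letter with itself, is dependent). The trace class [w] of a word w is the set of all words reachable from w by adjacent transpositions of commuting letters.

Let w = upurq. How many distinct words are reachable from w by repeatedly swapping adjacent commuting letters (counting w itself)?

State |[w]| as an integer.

3

#0=u has no predecessor
#1=p has no predecessor
#2=u depends on [0:u]
#3=r depends on [1:p, 2:u]
#4=q depends on [3:r]
sources: [0:u, 1:p]
N(rest) = Σ N(rest − s) over sources s of rest; N(one piece) = 1:
  size 1 → [4]=1
  size 2 → [3,4]=1
  size 3 → [1,3,4]=1  [2,3,4]=1
  first=0(u) contributes 2
  first=1(p) contributes 1
|[w]| = 3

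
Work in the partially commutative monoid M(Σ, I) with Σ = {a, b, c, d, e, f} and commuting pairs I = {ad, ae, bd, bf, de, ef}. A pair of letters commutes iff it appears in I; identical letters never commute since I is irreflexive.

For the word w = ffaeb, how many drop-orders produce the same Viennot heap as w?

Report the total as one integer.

4

piece 0:f — minimal
piece 1:f rests on {0:f}
piece 2:a rests on {1:f}
piece 3:e — minimal
piece 4:b rests on {2:a, 3:e}
minimal pieces: {0:f, 3:e}
ways to finish when only these pieces remain (= sum over removing one remaining piece with nothing left below it):
  1 left: {4}→1
  2 left: {2,4}→1  {3,4}→1
  3 left: {1,2,4}→1  {2,3,4}→2
  placing 0:f first → 3 extensions
  placing 3:e first → 1 extensions
total linear extensions = 4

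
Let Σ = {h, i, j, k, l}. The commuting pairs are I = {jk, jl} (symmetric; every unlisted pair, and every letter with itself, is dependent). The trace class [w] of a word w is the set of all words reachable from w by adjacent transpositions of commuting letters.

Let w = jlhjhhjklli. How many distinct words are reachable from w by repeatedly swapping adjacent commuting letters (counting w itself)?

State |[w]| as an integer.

#0=j has no predecessor
#1=l has no predecessor
#2=h depends on [0:j, 1:l]
#3=j depends on [2:h]
#4=h depends on [3:j]
#5=h depends on [4:h]
#6=j depends on [5:h]
#7=k depends on [5:h]
#8=l depends on [7:k]
#9=l depends on [8:l]
#10=i depends on [6:j, 9:l]
sources: [0:j, 1:l]
N(rest) = Σ N(rest − s) over sources s of rest; N(one piece) = 1:
  size 1 → [10]=1
  size 2 → [6,10]=1  [9,10]=1
  size 3 → [6,9,10]=2  [8,9,10]=1
  size 4 → [6,8,9,10]=3  [7,8,9,10]=1
  size 5 → [6,7,8,9,10]=4
  size 6 → [5,6,7,8,9,10]=4
  size 7 → [4,5,6,7,8,9,10]=4
  size 8 → [3,4,5,6,7,8,9,10]=4
  size 9 → [2,3,4,5,6,7,8,9,10]=4
  first=0(j) contributes 4
  first=1(l) contributes 4
|[w]| = 8

8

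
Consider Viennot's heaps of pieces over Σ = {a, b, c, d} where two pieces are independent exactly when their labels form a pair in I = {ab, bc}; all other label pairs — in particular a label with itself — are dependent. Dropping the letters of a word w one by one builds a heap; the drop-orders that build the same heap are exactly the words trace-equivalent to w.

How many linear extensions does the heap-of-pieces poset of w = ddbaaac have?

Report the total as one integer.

5

piece 0:d — minimal
piece 1:d rests on {0:d}
piece 2:b rests on {1:d}
piece 3:a rests on {1:d}
piece 4:a rests on {3:a}
piece 5:a rests on {4:a}
piece 6:c rests on {5:a}
minimal pieces: {0:d}
ways to finish when only these pieces remain (= sum over removing one remaining piece with nothing left below it):
  1 left: {2}→1  {6}→1
  2 left: {2,6}→2  {5,6}→1
  3 left: {2,5,6}→3  {4,5,6}→1
  4 left: {2,4,5,6}→4  {3,4,5,6}→1
  5 left: {2,3,4,5,6}→5
  placing 0:d first → 5 extensions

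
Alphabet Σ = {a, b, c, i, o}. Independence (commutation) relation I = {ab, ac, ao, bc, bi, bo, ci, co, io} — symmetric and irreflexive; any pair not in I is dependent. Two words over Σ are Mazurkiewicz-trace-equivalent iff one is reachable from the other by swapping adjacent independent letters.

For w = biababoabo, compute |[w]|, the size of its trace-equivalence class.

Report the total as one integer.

3150

0(b) covers ∅
1(i) covers ∅
2(a) covers 1:i
3(b) covers 0:b
4(a) covers 2:a
5(b) covers 3:b
6(o) covers ∅
7(a) covers 4:a
8(b) covers 5:b
9(o) covers 6:o
floor of heap: 0:b, 1:i, 6:o
completions by unplaced set U, small U first (add the entries for U minus each lowest piece of U):
  |U|=1: {7}:1  {8}:1  {9}:1
  |U|=2: {4,7}:1  {5,8}:1  {6,9}:1  {7,8}:2  {7,9}:2  {8,9}:2
  |U|=3: {2,4,7}:1  {3,5,8}:1  {4,7,8}:3  {4,7,9}:3  {5,7,8}:3  {5,8,9}:3  {6,7,9}:3  {6,8,9}:3  {7,8,9}:6
  |U|=4: {0,3,5,8}:1  {1,2,4,7}:1  {2,4,7,8}:4  {2,4,7,9}:4  {3,5,7,8}:4  {3,5,8,9}:4  {4,5,7,8}:6  {4,6,7,9}:6  {4,7,8,9}:12  {5,6,8,9}:6  {5,7,8,9}:12  {6,7,8,9}:12
  |U|=5: {0,3,5,7,8}:5  {0,3,5,8,9}:5  {1,2,4,7,8}:5  {1,2,4,7,9}:5  {2,4,5,7,8}:10  {2,4,6,7,9}:10  {2,4,7,8,9}:20  {3,4,5,7,8}:10  {3,5,6,8,9}:10  {3,5,7,8,9}:20  {4,5,7,8,9}:30  {4,6,7,8,9}:30  {5,6,7,8,9}:30
  |U|=6: {0,3,4,5,7,8}:15  {0,3,5,6,8,9}:15  {0,3,5,7,8,9}:30  {1,2,4,5,7,8}:15  {1,2,4,6,7,9}:15  {1,2,4,7,8,9}:30  {2,3,4,5,7,8}:20  {2,4,5,7,8,9}:60  {2,4,6,7,8,9}:60  {3,4,5,7,8,9}:60  {3,5,6,7,8,9}:60  {4,5,6,7,8,9}:90
  |U|=7: {0,2,3,4,5,7,8}:35  {0,3,4,5,7,8,9}:105  {0,3,5,6,7,8,9}:105  {1,2,3,4,5,7,8}:35  {1,2,4,5,7,8,9}:105  {1,2,4,6,7,8,9}:105  {2,3,4,5,7,8,9}:140  {2,4,5,6,7,8,9}:210  {3,4,5,6,7,8,9}:210
  |U|=8: {0,1,2,3,4,5,7,8}:70  {0,2,3,4,5,7,8,9}:280  {0,3,4,5,6,7,8,9}:420  {1,2,3,4,5,7,8,9}:280  {1,2,4,5,6,7,8,9}:420  {2,3,4,5,6,7,8,9}:560
  start at 0(b): 1260
  start at 1(i): 1260
  start at 6(o): 630
sum over floor = 3150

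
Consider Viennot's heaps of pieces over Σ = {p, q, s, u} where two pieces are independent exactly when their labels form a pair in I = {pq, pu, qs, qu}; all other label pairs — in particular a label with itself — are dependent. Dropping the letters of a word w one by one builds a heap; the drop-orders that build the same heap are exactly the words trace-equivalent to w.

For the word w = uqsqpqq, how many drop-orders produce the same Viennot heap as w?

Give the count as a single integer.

0(u) covers ∅
1(q) covers ∅
2(s) covers 0:u
3(q) covers 1:q
4(p) covers 2:s
5(q) covers 3:q
6(q) covers 5:q
floor of heap: 0:u, 1:q
completions by unplaced set U, small U first (add the entries for U minus each lowest piece of U):
  |U|=1: {4}:1  {6}:1
  |U|=2: {2,4}:1  {4,6}:2  {5,6}:1
  |U|=3: {0,2,4}:1  {2,4,6}:3  {3,5,6}:1  {4,5,6}:3
  |U|=4: {0,2,4,6}:4  {1,3,5,6}:1  {2,4,5,6}:6  {3,4,5,6}:4
  |U|=5: {0,2,4,5,6}:10  {1,3,4,5,6}:5  {2,3,4,5,6}:10
  start at 0(u): 15
  start at 1(q): 20
sum over floor = 35

35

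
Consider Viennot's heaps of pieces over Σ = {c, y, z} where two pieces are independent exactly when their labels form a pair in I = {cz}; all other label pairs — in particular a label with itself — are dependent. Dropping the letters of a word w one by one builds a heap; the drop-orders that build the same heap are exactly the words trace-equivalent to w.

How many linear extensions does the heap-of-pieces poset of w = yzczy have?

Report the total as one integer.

3

0(y) covers ∅
1(z) covers 0:y
2(c) covers 0:y
3(z) covers 1:z
4(y) covers 2:c, 3:z
floor of heap: 0:y
completions by unplaced set U, small U first (add the entries for U minus each lowest piece of U):
  |U|=1: {4}:1
  |U|=2: {2,4}:1  {3,4}:1
  |U|=3: {1,3,4}:1  {2,3,4}:2
  start at 0(y): 3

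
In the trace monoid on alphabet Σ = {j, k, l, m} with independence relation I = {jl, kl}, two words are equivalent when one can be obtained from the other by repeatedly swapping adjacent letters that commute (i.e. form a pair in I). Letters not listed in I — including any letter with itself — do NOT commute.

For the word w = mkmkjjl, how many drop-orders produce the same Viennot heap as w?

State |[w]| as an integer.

4

drop 0:m onto floor
drop 1:k onto {0:m}
drop 2:m onto {1:k}
drop 3:k onto {2:m}
drop 4:j onto {3:k}
drop 5:j onto {4:j}
drop 6:l onto {2:m}
ground layer = {0:m}
drop-orders for the pieces not yet dropped (sum over which currently-grounded one goes next):
  1 to go: {5} 1  {6} 1
  2 to go: {4,5} 1  {5,6} 2
  3 to go: {3,4,5} 1  {4,5,6} 3
  4 to go: {3,4,5,6} 4
  5 to go: {2,3,4,5,6} 4
  if 0:m drops first: 4 orders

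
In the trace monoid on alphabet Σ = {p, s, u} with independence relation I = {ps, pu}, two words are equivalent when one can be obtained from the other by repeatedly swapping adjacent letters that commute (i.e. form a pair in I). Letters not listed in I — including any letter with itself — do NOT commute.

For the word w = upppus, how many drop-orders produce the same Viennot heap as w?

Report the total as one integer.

0(u) covers ∅
1(p) covers ∅
2(p) covers 1:p
3(p) covers 2:p
4(u) covers 0:u
5(s) covers 4:u
floor of heap: 0:u, 1:p
completions by unplaced set U, small U first (add the entries for U minus each lowest piece of U):
  |U|=1: {3}:1  {5}:1
  |U|=2: {2,3}:1  {3,5}:2  {4,5}:1
  |U|=3: {0,4,5}:1  {1,2,3}:1  {2,3,5}:3  {3,4,5}:3
  |U|=4: {0,3,4,5}:4  {1,2,3,5}:4  {2,3,4,5}:6
  start at 0(u): 10
  start at 1(p): 10
sum over floor = 20

20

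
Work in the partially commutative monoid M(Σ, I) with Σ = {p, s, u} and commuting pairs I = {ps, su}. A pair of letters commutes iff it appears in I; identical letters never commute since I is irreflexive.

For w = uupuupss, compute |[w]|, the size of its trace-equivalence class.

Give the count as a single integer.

0(u) covers ∅
1(u) covers 0:u
2(p) covers 1:u
3(u) covers 2:p
4(u) covers 3:u
5(p) covers 4:u
6(s) covers ∅
7(s) covers 6:s
floor of heap: 0:u, 6:s
completions by unplaced set U, small U first (add the entries for U minus each lowest piece of U):
  |U|=1: {5}:1  {7}:1
  |U|=2: {4,5}:1  {5,7}:2  {6,7}:1
  |U|=3: {3,4,5}:1  {4,5,7}:3  {5,6,7}:3
  |U|=4: {2,3,4,5}:1  {3,4,5,7}:4  {4,5,6,7}:6
  |U|=5: {1,2,3,4,5}:1  {2,3,4,5,7}:5  {3,4,5,6,7}:10
  |U|=6: {0,1,2,3,4,5}:1  {1,2,3,4,5,7}:6  {2,3,4,5,6,7}:15
  start at 0(u): 21
  start at 6(s): 7
sum over floor = 28

28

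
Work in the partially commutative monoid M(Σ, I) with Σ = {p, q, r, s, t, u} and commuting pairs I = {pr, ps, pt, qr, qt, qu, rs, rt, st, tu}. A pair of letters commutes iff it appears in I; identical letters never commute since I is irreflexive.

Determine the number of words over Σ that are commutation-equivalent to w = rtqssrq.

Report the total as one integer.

#0=r has no predecessor
#1=t has no predecessor
#2=q has no predecessor
#3=s depends on [2:q]
#4=s depends on [3:s]
#5=r depends on [0:r]
#6=q depends on [4:s]
sources: [0:r, 1:t, 2:q]
N(rest) = Σ N(rest − s) over sources s of rest; N(one piece) = 1:
  size 1 → [1]=1  [5]=1  [6]=1
  size 2 → [0,5]=1  [1,5]=2  [1,6]=2  [4,6]=1  [5,6]=2
  size 3 → [0,1,5]=3  [0,5,6]=3  [1,4,6]=3  [1,5,6]=6  [3,4,6]=1  [4,5,6]=3
  size 4 → [0,1,5,6]=12  [0,4,5,6]=6  [1,3,4,6]=4  [1,4,5,6]=12  [2,3,4,6]=1  [3,4,5,6]=4
  size 5 → [0,1,4,5,6]=30  [0,3,4,5,6]=10  [1,2,3,4,6]=5  [1,3,4,5,6]=20  [2,3,4,5,6]=5
  first=0(r) contributes 30
  first=1(t) contributes 15
  first=2(q) contributes 60
|[w]| = 105

105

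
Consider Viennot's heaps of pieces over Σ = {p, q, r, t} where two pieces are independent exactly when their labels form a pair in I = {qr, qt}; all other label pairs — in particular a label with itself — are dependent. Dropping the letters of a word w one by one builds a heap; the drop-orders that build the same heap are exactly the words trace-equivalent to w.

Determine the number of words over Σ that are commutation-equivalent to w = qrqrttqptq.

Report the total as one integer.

70

drop 0:q onto floor
drop 1:r onto floor
drop 2:q onto {0:q}
drop 3:r onto {1:r}
drop 4:t onto {3:r}
drop 5:t onto {4:t}
drop 6:q onto {2:q}
drop 7:p onto {5:t, 6:q}
drop 8:t onto {7:p}
drop 9:q onto {7:p}
ground layer = {0:q, 1:r}
drop-orders for the pieces not yet dropped (sum over which currently-grounded one goes next):
  1 to go: {8} 1  {9} 1
  2 to go: {8,9} 2
  3 to go: {7,8,9} 2
  4 to go: {5,7,8,9} 2  {6,7,8,9} 2
  5 to go: {2,6,7,8,9} 2  {4,5,7,8,9} 2  {5,6,7,8,9} 4
  6 to go: {0,2,6,7,8,9} 2  {2,5,6,7,8,9} 6  {3,4,5,7,8,9} 2  {4,5,6,7,8,9} 6
  7 to go: {0,2,5,6,7,8,9} 8  {1,3,4,5,7,8,9} 2  {2,4,5,6,7,8,9} 12  {3,4,5,6,7,8,9} 8
  8 to go: {0,2,4,5,6,7,8,9} 20  {1,3,4,5,6,7,8,9} 10  {2,3,4,5,6,7,8,9} 20
  if 0:q drops first: 30 orders
  if 1:r drops first: 40 orders
heap linearizations: 70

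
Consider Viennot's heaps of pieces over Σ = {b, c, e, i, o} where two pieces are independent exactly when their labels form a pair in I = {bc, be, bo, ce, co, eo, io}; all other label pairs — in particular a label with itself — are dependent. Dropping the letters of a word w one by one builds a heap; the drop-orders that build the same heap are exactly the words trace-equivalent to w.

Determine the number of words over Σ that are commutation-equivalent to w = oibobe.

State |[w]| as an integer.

45

0(o) covers ∅
1(i) covers ∅
2(b) covers 1:i
3(o) covers 0:o
4(b) covers 2:b
5(e) covers 1:i
floor of heap: 0:o, 1:i
completions by unplaced set U, small U first (add the entries for U minus each lowest piece of U):
  |U|=1: {3}:1  {4}:1  {5}:1
  |U|=2: {0,3}:1  {2,4}:1  {3,4}:2  {3,5}:2  {4,5}:2
  |U|=3: {0,3,4}:3  {0,3,5}:3  {2,3,4}:3  {2,4,5}:3  {3,4,5}:6
  |U|=4: {0,2,3,4}:6  {0,3,4,5}:12  {1,2,4,5}:3  {2,3,4,5}:12
  start at 0(o): 15
  start at 1(i): 30
sum over floor = 45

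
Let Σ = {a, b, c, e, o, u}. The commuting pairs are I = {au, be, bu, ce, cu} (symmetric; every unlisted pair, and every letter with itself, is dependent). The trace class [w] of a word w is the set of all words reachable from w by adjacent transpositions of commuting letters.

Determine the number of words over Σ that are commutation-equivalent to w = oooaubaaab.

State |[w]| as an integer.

piece 0:o — minimal
piece 1:o rests on {0:o}
piece 2:o rests on {1:o}
piece 3:a rests on {2:o}
piece 4:u rests on {2:o}
piece 5:b rests on {3:a}
piece 6:a rests on {5:b}
piece 7:a rests on {6:a}
piece 8:a rests on {7:a}
piece 9:b rests on {8:a}
minimal pieces: {0:o}
ways to finish when only these pieces remain (= sum over removing one remaining piece with nothing left below it):
  1 left: {4}→1  {9}→1
  2 left: {4,9}→2  {8,9}→1
  3 left: {4,8,9}→3  {7,8,9}→1
  4 left: {4,7,8,9}→4  {6,7,8,9}→1
  5 left: {4,6,7,8,9}→5  {5,6,7,8,9}→1
  6 left: {3,5,6,7,8,9}→1  {4,5,6,7,8,9}→6
  7 left: {3,4,5,6,7,8,9}→7
  8 left: {2,3,4,5,6,7,8,9}→7
  placing 0:o first → 7 extensions

7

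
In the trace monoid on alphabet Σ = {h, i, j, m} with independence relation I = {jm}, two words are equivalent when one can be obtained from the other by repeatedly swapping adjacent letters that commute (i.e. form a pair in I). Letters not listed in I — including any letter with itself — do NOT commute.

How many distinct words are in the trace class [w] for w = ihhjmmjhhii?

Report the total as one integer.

0(i) covers ∅
1(h) covers 0:i
2(h) covers 1:h
3(j) covers 2:h
4(m) covers 2:h
5(m) covers 4:m
6(j) covers 3:j
7(h) covers 5:m, 6:j
8(h) covers 7:h
9(i) covers 8:h
10(i) covers 9:i
floor of heap: 0:i
completions by unplaced set U, small U first (add the entries for U minus each lowest piece of U):
  |U|=1: {10}:1
  |U|=2: {9,10}:1
  |U|=3: {8,9,10}:1
  |U|=4: {7,8,9,10}:1
  |U|=5: {5,7,8,9,10}:1  {6,7,8,9,10}:1
  |U|=6: {3,6,7,8,9,10}:1  {4,5,7,8,9,10}:1  {5,6,7,8,9,10}:2
  |U|=7: {3,5,6,7,8,9,10}:3  {4,5,6,7,8,9,10}:3
  |U|=8: {3,4,5,6,7,8,9,10}:6
  |U|=9: {2,3,4,5,6,7,8,9,10}:6
  start at 0(i): 6

6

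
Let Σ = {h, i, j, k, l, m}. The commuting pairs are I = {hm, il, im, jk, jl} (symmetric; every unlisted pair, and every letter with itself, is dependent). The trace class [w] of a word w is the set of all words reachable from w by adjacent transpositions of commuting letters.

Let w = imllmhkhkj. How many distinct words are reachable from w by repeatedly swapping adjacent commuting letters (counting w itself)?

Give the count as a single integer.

18

0(i) covers ∅
1(m) covers ∅
2(l) covers 1:m
3(l) covers 2:l
4(m) covers 3:l
5(h) covers 0:i, 3:l
6(k) covers 4:m, 5:h
7(h) covers 6:k
8(k) covers 7:h
9(j) covers 7:h
floor of heap: 0:i, 1:m
completions by unplaced set U, small U first (add the entries for U minus each lowest piece of U):
  |U|=1: {8}:1  {9}:1
  |U|=2: {8,9}:2
  |U|=3: {7,8,9}:2
  |U|=4: {6,7,8,9}:2
  |U|=5: {4,6,7,8,9}:2  {5,6,7,8,9}:2
  |U|=6: {0,5,6,7,8,9}:2  {4,5,6,7,8,9}:4
  |U|=7: {0,4,5,6,7,8,9}:6  {3,4,5,6,7,8,9}:4
  |U|=8: {0,3,4,5,6,7,8,9}:10  {2,3,4,5,6,7,8,9}:4
  start at 0(i): 4
  start at 1(m): 14
sum over floor = 18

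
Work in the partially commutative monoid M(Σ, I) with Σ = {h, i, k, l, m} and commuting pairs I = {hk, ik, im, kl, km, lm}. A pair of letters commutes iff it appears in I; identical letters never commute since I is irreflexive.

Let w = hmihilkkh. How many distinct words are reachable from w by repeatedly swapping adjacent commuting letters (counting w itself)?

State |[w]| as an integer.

piece 0:h — minimal
piece 1:m rests on {0:h}
piece 2:i rests on {0:h}
piece 3:h rests on {1:m, 2:i}
piece 4:i rests on {3:h}
piece 5:l rests on {4:i}
piece 6:k — minimal
piece 7:k rests on {6:k}
piece 8:h rests on {5:l}
minimal pieces: {0:h, 6:k}
ways to finish when only these pieces remain (= sum over removing one remaining piece with nothing left below it):
  1 left: {7}→1  {8}→1
  2 left: {5,8}→1  {6,7}→1  {7,8}→2
  3 left: {4,5,8}→1  {5,7,8}→3  {6,7,8}→3
  4 left: {3,4,5,8}→1  {4,5,7,8}→4  {5,6,7,8}→6
  5 left: {1,3,4,5,8}→1  {2,3,4,5,8}→1  {3,4,5,7,8}→5  {4,5,6,7,8}→10
  6 left: {1,2,3,4,5,8}→2  {1,3,4,5,7,8}→6  {2,3,4,5,7,8}→6  {3,4,5,6,7,8}→15
  7 left: {0,1,2,3,4,5,8}→2  {1,2,3,4,5,7,8}→14  {1,3,4,5,6,7,8}→21  {2,3,4,5,6,7,8}→21
  placing 0:h first → 56 extensions
  placing 6:k first → 16 extensions
total linear extensions = 72

72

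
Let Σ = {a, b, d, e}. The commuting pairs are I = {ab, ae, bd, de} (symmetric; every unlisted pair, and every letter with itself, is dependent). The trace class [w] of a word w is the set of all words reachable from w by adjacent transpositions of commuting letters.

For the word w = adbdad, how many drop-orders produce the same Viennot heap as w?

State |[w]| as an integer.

6

0(a) covers ∅
1(d) covers 0:a
2(b) covers ∅
3(d) covers 1:d
4(a) covers 3:d
5(d) covers 4:a
floor of heap: 0:a, 2:b
completions by unplaced set U, small U first (add the entries for U minus each lowest piece of U):
  |U|=1: {2}:1  {5}:1
  |U|=2: {2,5}:2  {4,5}:1
  |U|=3: {2,4,5}:3  {3,4,5}:1
  |U|=4: {1,3,4,5}:1  {2,3,4,5}:4
  start at 0(a): 5
  start at 2(b): 1
sum over floor = 6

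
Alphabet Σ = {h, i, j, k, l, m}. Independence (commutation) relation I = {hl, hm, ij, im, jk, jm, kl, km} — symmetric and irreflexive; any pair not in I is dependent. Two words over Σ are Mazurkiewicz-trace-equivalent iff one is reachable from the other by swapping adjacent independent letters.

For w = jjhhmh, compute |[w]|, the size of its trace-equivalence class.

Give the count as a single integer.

0(j) covers ∅
1(j) covers 0:j
2(h) covers 1:j
3(h) covers 2:h
4(m) covers ∅
5(h) covers 3:h
floor of heap: 0:j, 4:m
completions by unplaced set U, small U first (add the entries for U minus each lowest piece of U):
  |U|=1: {4}:1  {5}:1
  |U|=2: {3,5}:1  {4,5}:2
  |U|=3: {2,3,5}:1  {3,4,5}:3
  |U|=4: {1,2,3,5}:1  {2,3,4,5}:4
  start at 0(j): 5
  start at 4(m): 1
sum over floor = 6

6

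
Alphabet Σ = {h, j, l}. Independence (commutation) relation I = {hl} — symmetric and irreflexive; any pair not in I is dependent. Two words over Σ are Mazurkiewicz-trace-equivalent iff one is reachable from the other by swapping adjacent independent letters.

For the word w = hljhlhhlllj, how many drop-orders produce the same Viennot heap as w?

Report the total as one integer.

piece 0:h — minimal
piece 1:l — minimal
piece 2:j rests on {0:h, 1:l}
piece 3:h rests on {2:j}
piece 4:l rests on {2:j}
piece 5:h rests on {3:h}
piece 6:h rests on {5:h}
piece 7:l rests on {4:l}
piece 8:l rests on {7:l}
piece 9:l rests on {8:l}
piece 10:j rests on {6:h, 9:l}
minimal pieces: {0:h, 1:l}
ways to finish when only these pieces remain (= sum over removing one remaining piece with nothing left below it):
  1 left: {10}→1
  2 left: {6,10}→1  {9,10}→1
  3 left: {5,6,10}→1  {6,9,10}→2  {8,9,10}→1
  4 left: {3,5,6,10}→1  {5,6,9,10}→3  {6,8,9,10}→3  {7,8,9,10}→1
  5 left: {3,5,6,9,10}→4  {4,7,8,9,10}→1  {5,6,8,9,10}→6  {6,7,8,9,10}→4
  6 left: {3,5,6,8,9,10}→10  {4,6,7,8,9,10}→5  {5,6,7,8,9,10}→10
  7 left: {3,5,6,7,8,9,10}→20  {4,5,6,7,8,9,10}→15
  8 left: {3,4,5,6,7,8,9,10}→35
  9 left: {2,3,4,5,6,7,8,9,10}→35
  placing 0:h first → 35 extensions
  placing 1:l first → 35 extensions
total linear extensions = 70

70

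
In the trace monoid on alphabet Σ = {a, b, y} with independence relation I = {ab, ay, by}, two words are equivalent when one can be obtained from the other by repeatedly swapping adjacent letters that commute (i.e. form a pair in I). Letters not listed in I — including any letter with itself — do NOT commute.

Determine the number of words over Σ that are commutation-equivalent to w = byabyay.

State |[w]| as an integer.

210

0(b) covers ∅
1(y) covers ∅
2(a) covers ∅
3(b) covers 0:b
4(y) covers 1:y
5(a) covers 2:a
6(y) covers 4:y
floor of heap: 0:b, 1:y, 2:a
completions by unplaced set U, small U first (add the entries for U minus each lowest piece of U):
  |U|=1: {3}:1  {5}:1  {6}:1
  |U|=2: {0,3}:1  {2,5}:1  {3,5}:2  {3,6}:2  {4,6}:1  {5,6}:2
  |U|=3: {0,3,5}:3  {0,3,6}:3  {1,4,6}:1  {2,3,5}:3  {2,5,6}:3  {3,4,6}:3  {3,5,6}:6  {4,5,6}:3
  |U|=4: {0,2,3,5}:6  {0,3,4,6}:6  {0,3,5,6}:12  {1,3,4,6}:4  {1,4,5,6}:4  {2,3,5,6}:12  {2,4,5,6}:6  {3,4,5,6}:12
  |U|=5: {0,1,3,4,6}:10  {0,2,3,5,6}:30  {0,3,4,5,6}:30  {1,2,4,5,6}:10  {1,3,4,5,6}:20  {2,3,4,5,6}:30
  start at 0(b): 60
  start at 1(y): 90
  start at 2(a): 60
sum over floor = 210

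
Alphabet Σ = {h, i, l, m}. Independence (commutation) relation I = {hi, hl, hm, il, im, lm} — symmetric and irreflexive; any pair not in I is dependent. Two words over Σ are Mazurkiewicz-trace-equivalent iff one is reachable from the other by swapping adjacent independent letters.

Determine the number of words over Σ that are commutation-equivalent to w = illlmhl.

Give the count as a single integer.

210

drop 0:i onto floor
drop 1:l onto floor
drop 2:l onto {1:l}
drop 3:l onto {2:l}
drop 4:m onto floor
drop 5:h onto floor
drop 6:l onto {3:l}
ground layer = {0:i, 1:l, 4:m, 5:h}
drop-orders for the pieces not yet dropped (sum over which currently-grounded one goes next):
  1 to go: {0} 1  {4} 1  {5} 1  {6} 1
  2 to go: {0,4} 2  {0,5} 2  {0,6} 2  {3,6} 1  {4,5} 2  {4,6} 2  {5,6} 2
  3 to go: {0,3,6} 3  {0,4,5} 6  {0,4,6} 6  {0,5,6} 6  {2,3,6} 1  {3,4,6} 3  {3,5,6} 3  {4,5,6} 6
  4 to go: {0,2,3,6} 4  {0,3,4,6} 12  {0,3,5,6} 12  {0,4,5,6} 24  {1,2,3,6} 1  {2,3,4,6} 4  {2,3,5,6} 4  {3,4,5,6} 12
  5 to go: {0,1,2,3,6} 5  {0,2,3,4,6} 20  {0,2,3,5,6} 20  {0,3,4,5,6} 60  {1,2,3,4,6} 5  {1,2,3,5,6} 5  {2,3,4,5,6} 20
  if 0:i drops first: 30 orders
  if 1:l drops first: 120 orders
  if 4:m drops first: 30 orders
  if 5:h drops first: 30 orders
heap linearizations: 210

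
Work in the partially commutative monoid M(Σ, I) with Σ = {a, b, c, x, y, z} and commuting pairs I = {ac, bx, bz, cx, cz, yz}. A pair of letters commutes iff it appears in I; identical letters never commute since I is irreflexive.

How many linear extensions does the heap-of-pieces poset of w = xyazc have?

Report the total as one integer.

3

piece 0:x — minimal
piece 1:y rests on {0:x}
piece 2:a rests on {1:y}
piece 3:z rests on {2:a}
piece 4:c rests on {1:y}
minimal pieces: {0:x}
ways to finish when only these pieces remain (= sum over removing one remaining piece with nothing left below it):
  1 left: {3}→1  {4}→1
  2 left: {2,3}→1  {3,4}→2
  3 left: {2,3,4}→3
  placing 0:x first → 3 extensions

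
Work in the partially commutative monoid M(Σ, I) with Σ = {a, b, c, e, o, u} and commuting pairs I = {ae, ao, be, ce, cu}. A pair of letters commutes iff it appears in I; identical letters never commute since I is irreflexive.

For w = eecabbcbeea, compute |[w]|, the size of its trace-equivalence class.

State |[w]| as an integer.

#0=e has no predecessor
#1=e depends on [0:e]
#2=c has no predecessor
#3=a depends on [2:c]
#4=b depends on [3:a]
#5=b depends on [4:b]
#6=c depends on [5:b]
#7=b depends on [6:c]
#8=e depends on [1:e]
#9=e depends on [8:e]
#10=a depends on [7:b]
sources: [0:e, 2:c]
N(rest) = Σ N(rest − s) over sources s of rest; N(one piece) = 1:
  size 1 → [9]=1  [10]=1
  size 2 → [7,10]=1  [8,9]=1  [9,10]=2
  size 3 → [1,8,9]=1  [6,7,10]=1  [7,9,10]=3  [8,9,10]=3
  size 4 → [0,1,8,9]=1  [1,8,9,10]=4  [5,6,7,10]=1  [6,7,9,10]=4  [7,8,9,10]=6
  size 5 → [0,1,8,9,10]=5  [1,7,8,9,10]=10  [4,5,6,7,10]=1  [5,6,7,9,10]=5  [6,7,8,9,10]=10
  size 6 → [0,1,7,8,9,10]=15  [1,6,7,8,9,10]=20  [3,4,5,6,7,10]=1  [4,5,6,7,9,10]=6  [5,6,7,8,9,10]=15
  size 7 → [0,1,6,7,8,9,10]=35  [1,5,6,7,8,9,10]=35  [2,3,4,5,6,7,10]=1  [3,4,5,6,7,9,10]=7  [4,5,6,7,8,9,10]=21
  size 8 → [0,1,5,6,7,8,9,10]=70  [1,4,5,6,7,8,9,10]=56  [2,3,4,5,6,7,9,10]=8  [3,4,5,6,7,8,9,10]=28
  size 9 → [0,1,4,5,6,7,8,9,10]=126  [1,3,4,5,6,7,8,9,10]=84  [2,3,4,5,6,7,8,9,10]=36
  first=0(e) contributes 120
  first=2(c) contributes 210
|[w]| = 330

330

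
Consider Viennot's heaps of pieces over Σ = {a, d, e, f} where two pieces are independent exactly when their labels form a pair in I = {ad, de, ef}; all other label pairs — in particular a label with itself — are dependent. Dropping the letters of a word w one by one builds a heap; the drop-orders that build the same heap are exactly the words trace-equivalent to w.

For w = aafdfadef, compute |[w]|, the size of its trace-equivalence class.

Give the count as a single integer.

5

0(a) covers ∅
1(a) covers 0:a
2(f) covers 1:a
3(d) covers 2:f
4(f) covers 3:d
5(a) covers 4:f
6(d) covers 4:f
7(e) covers 5:a
8(f) covers 5:a, 6:d
floor of heap: 0:a
completions by unplaced set U, small U first (add the entries for U minus each lowest piece of U):
  |U|=1: {7}:1  {8}:1
  |U|=2: {6,8}:1  {7,8}:2
  |U|=3: {5,7,8}:2  {6,7,8}:3
  |U|=4: {5,6,7,8}:5
  |U|=5: {4,5,6,7,8}:5
  |U|=6: {3,4,5,6,7,8}:5
  |U|=7: {2,3,4,5,6,7,8}:5
  start at 0(a): 5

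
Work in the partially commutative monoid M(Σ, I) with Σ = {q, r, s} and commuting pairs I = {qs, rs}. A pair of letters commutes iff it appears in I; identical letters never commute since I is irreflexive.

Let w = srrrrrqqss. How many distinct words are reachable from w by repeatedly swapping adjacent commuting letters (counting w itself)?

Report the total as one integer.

piece 0:s — minimal
piece 1:r — minimal
piece 2:r rests on {1:r}
piece 3:r rests on {2:r}
piece 4:r rests on {3:r}
piece 5:r rests on {4:r}
piece 6:q rests on {5:r}
piece 7:q rests on {6:q}
piece 8:s rests on {0:s}
piece 9:s rests on {8:s}
minimal pieces: {0:s, 1:r}
ways to finish when only these pieces remain (= sum over removing one remaining piece with nothing left below it):
  1 left: {7}→1  {9}→1
  2 left: {6,7}→1  {7,9}→2  {8,9}→1
  3 left: {0,8,9}→1  {5,6,7}→1  {6,7,9}→3  {7,8,9}→3
  4 left: {0,7,8,9}→4  {4,5,6,7}→1  {5,6,7,9}→4  {6,7,8,9}→6
  5 left: {0,6,7,8,9}→10  {3,4,5,6,7}→1  {4,5,6,7,9}→5  {5,6,7,8,9}→10
  6 left: {0,5,6,7,8,9}→20  {2,3,4,5,6,7}→1  {3,4,5,6,7,9}→6  {4,5,6,7,8,9}→15
  7 left: {0,4,5,6,7,8,9}→35  {1,2,3,4,5,6,7}→1  {2,3,4,5,6,7,9}→7  {3,4,5,6,7,8,9}→21
  8 left: {0,3,4,5,6,7,8,9}→56  {1,2,3,4,5,6,7,9}→8  {2,3,4,5,6,7,8,9}→28
  placing 0:s first → 36 extensions
  placing 1:r first → 84 extensions
total linear extensions = 120

120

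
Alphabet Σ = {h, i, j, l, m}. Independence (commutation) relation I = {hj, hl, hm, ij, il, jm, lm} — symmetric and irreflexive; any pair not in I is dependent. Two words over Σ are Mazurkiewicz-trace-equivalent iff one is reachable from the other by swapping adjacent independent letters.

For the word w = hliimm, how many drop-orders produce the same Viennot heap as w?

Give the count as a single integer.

drop 0:h onto floor
drop 1:l onto floor
drop 2:i onto {0:h}
drop 3:i onto {2:i}
drop 4:m onto {3:i}
drop 5:m onto {4:m}
ground layer = {0:h, 1:l}
drop-orders for the pieces not yet dropped (sum over which currently-grounded one goes next):
  1 to go: {1} 1  {5} 1
  2 to go: {1,5} 2  {4,5} 1
  3 to go: {1,4,5} 3  {3,4,5} 1
  4 to go: {1,3,4,5} 4  {2,3,4,5} 1
  if 0:h drops first: 5 orders
  if 1:l drops first: 1 orders
heap linearizations: 6

6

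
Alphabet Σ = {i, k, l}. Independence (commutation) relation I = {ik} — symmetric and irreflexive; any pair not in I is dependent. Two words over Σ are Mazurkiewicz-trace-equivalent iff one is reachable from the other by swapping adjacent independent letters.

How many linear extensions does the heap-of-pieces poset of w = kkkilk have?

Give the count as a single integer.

drop 0:k onto floor
drop 1:k onto {0:k}
drop 2:k onto {1:k}
drop 3:i onto floor
drop 4:l onto {2:k, 3:i}
drop 5:k onto {4:l}
ground layer = {0:k, 3:i}
drop-orders for the pieces not yet dropped (sum over which currently-grounded one goes next):
  1 to go: {5} 1
  2 to go: {4,5} 1
  3 to go: {2,4,5} 1  {3,4,5} 1
  4 to go: {1,2,4,5} 1  {2,3,4,5} 2
  if 0:k drops first: 3 orders
  if 3:i drops first: 1 orders
heap linearizations: 4

4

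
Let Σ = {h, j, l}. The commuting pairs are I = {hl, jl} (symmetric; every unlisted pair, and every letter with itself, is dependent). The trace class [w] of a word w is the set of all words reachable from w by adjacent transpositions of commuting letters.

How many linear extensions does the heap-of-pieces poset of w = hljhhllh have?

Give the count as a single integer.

56

piece 0:h — minimal
piece 1:l — minimal
piece 2:j rests on {0:h}
piece 3:h rests on {2:j}
piece 4:h rests on {3:h}
piece 5:l rests on {1:l}
piece 6:l rests on {5:l}
piece 7:h rests on {4:h}
minimal pieces: {0:h, 1:l}
ways to finish when only these pieces remain (= sum over removing one remaining piece with nothing left below it):
  1 left: {6}→1  {7}→1
  2 left: {4,7}→1  {5,6}→1  {6,7}→2
  3 left: {1,5,6}→1  {3,4,7}→1  {4,6,7}→3  {5,6,7}→3
  4 left: {1,5,6,7}→4  {2,3,4,7}→1  {3,4,6,7}→4  {4,5,6,7}→6
  5 left: {0,2,3,4,7}→1  {1,4,5,6,7}→10  {2,3,4,6,7}→5  {3,4,5,6,7}→10
  6 left: {0,2,3,4,6,7}→6  {1,3,4,5,6,7}→20  {2,3,4,5,6,7}→15
  placing 0:h first → 35 extensions
  placing 1:l first → 21 extensions
total linear extensions = 56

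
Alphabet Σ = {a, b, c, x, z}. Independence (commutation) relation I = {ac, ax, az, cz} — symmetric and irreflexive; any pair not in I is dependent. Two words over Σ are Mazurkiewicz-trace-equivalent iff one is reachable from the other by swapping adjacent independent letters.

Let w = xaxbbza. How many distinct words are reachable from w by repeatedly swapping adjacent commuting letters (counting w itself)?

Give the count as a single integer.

6

#0=x has no predecessor
#1=a has no predecessor
#2=x depends on [0:x]
#3=b depends on [1:a, 2:x]
#4=b depends on [3:b]
#5=z depends on [4:b]
#6=a depends on [4:b]
sources: [0:x, 1:a]
N(rest) = Σ N(rest − s) over sources s of rest; N(one piece) = 1:
  size 1 → [5]=1  [6]=1
  size 2 → [5,6]=2
  size 3 → [4,5,6]=2
  size 4 → [3,4,5,6]=2
  size 5 → [1,3,4,5,6]=2  [2,3,4,5,6]=2
  first=0(x) contributes 4
  first=1(a) contributes 2
|[w]| = 6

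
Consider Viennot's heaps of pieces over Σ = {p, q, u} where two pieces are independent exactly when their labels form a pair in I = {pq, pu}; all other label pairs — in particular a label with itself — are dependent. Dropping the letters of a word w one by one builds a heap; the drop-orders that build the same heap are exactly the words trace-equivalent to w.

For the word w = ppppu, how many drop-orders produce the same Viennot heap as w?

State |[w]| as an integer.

0(p) covers ∅
1(p) covers 0:p
2(p) covers 1:p
3(p) covers 2:p
4(u) covers ∅
floor of heap: 0:p, 4:u
completions by unplaced set U, small U first (add the entries for U minus each lowest piece of U):
  |U|=1: {3}:1  {4}:1
  |U|=2: {2,3}:1  {3,4}:2
  |U|=3: {1,2,3}:1  {2,3,4}:3
  start at 0(p): 4
  start at 4(u): 1
sum over floor = 5

5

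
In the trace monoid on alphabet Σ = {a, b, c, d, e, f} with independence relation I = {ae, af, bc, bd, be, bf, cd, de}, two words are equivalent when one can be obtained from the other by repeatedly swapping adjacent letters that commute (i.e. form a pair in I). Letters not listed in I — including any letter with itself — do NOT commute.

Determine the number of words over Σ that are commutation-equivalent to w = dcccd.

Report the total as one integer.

10

0(d) covers ∅
1(c) covers ∅
2(c) covers 1:c
3(c) covers 2:c
4(d) covers 0:d
floor of heap: 0:d, 1:c
completions by unplaced set U, small U first (add the entries for U minus each lowest piece of U):
  |U|=1: {3}:1  {4}:1
  |U|=2: {0,4}:1  {2,3}:1  {3,4}:2
  |U|=3: {0,3,4}:3  {1,2,3}:1  {2,3,4}:3
  start at 0(d): 4
  start at 1(c): 6
sum over floor = 10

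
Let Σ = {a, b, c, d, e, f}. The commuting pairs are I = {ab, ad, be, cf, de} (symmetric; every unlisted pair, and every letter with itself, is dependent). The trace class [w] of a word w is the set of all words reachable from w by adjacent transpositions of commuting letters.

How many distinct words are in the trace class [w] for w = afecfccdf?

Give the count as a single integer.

0(a) covers ∅
1(f) covers 0:a
2(e) covers 1:f
3(c) covers 2:e
4(f) covers 2:e
5(c) covers 3:c
6(c) covers 5:c
7(d) covers 4:f, 6:c
8(f) covers 7:d
floor of heap: 0:a
completions by unplaced set U, small U first (add the entries for U minus each lowest piece of U):
  |U|=1: {8}:1
  |U|=2: {7,8}:1
  |U|=3: {4,7,8}:1  {6,7,8}:1
  |U|=4: {4,6,7,8}:2  {5,6,7,8}:1
  |U|=5: {3,5,6,7,8}:1  {4,5,6,7,8}:3
  |U|=6: {3,4,5,6,7,8}:4
  |U|=7: {2,3,4,5,6,7,8}:4
  start at 0(a): 4

4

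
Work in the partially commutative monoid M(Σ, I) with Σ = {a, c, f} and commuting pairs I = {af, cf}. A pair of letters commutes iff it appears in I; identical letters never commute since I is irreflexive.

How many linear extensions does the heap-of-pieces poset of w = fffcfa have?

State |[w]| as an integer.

15

piece 0:f — minimal
piece 1:f rests on {0:f}
piece 2:f rests on {1:f}
piece 3:c — minimal
piece 4:f rests on {2:f}
piece 5:a rests on {3:c}
minimal pieces: {0:f, 3:c}
ways to finish when only these pieces remain (= sum over removing one remaining piece with nothing left below it):
  1 left: {4}→1  {5}→1
  2 left: {2,4}→1  {3,5}→1  {4,5}→2
  3 left: {1,2,4}→1  {2,4,5}→3  {3,4,5}→3
  4 left: {0,1,2,4}→1  {1,2,4,5}→4  {2,3,4,5}→6
  placing 0:f first → 10 extensions
  placing 3:c first → 5 extensions
total linear extensions = 15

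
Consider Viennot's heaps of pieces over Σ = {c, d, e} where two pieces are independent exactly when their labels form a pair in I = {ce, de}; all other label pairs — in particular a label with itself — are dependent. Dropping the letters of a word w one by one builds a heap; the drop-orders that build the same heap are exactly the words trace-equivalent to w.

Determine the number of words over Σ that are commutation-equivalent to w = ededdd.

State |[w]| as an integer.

15

#0=e has no predecessor
#1=d has no predecessor
#2=e depends on [0:e]
#3=d depends on [1:d]
#4=d depends on [3:d]
#5=d depends on [4:d]
sources: [0:e, 1:d]
N(rest) = Σ N(rest − s) over sources s of rest; N(one piece) = 1:
  size 1 → [2]=1  [5]=1
  size 2 → [0,2]=1  [2,5]=2  [4,5]=1
  size 3 → [0,2,5]=3  [2,4,5]=3  [3,4,5]=1
  size 4 → [0,2,4,5]=6  [1,3,4,5]=1  [2,3,4,5]=4
  first=0(e) contributes 5
  first=1(d) contributes 10
|[w]| = 15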